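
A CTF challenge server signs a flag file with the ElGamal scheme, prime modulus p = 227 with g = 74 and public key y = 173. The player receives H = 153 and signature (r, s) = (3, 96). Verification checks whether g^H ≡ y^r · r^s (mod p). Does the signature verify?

Left side g^H mod p:
74^2 = 5476 ≡ 28
74^4 ≡ 28^2 = 784 ≡ 103
74^8 ≡ 103^2 = 10609 ≡ 167
74^16 ≡ 167^2 = 27889 ≡ 195
74^32 ≡ 195^2 = 38025 ≡ 116
74^64 ≡ 116^2 = 13456 ≡ 63
74^128 ≡ 63^2 = 3969 ≡ 110
153 = 128 + 16 + 8 + 1, so 74^153 ≡ 110·195·167·74 ≡ 77 (mod 227)
Right side y^r · r^s mod p:
173^2 = 29929 ≡ 192
3 = 2 + 1, so 173^3 ≡ 192·173 ≡ 74 (mod 227)
3^2 = 9
3^4 ≡ 9^2 = 81
3^8 ≡ 81^2 = 6561 ≡ 205
3^16 ≡ 205^2 = 42025 ≡ 30
3^32 ≡ 30^2 = 900 ≡ 219
3^64 ≡ 219^2 = 47961 ≡ 64
96 = 64 + 32, so 3^96 ≡ 64·219 ≡ 169 (mod 227)
74·169 = 12506 ≡ 21 (mod 227)
77 ≠ 21, so verification fails.

does not verify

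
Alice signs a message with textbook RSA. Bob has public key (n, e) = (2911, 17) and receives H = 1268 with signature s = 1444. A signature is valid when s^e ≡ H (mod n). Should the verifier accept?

reject

s^2 ≡ 1444^2 = 2085136 ≡ 860
s^4 ≡ 860^2 = 739600 ≡ 206
s^8 ≡ 206^2 = 42436 ≡ 1682
s^16 ≡ 1682^2 = 2829124 ≡ 2543
17 = 16 + 1, so s^17 ≡ 2543·1444 ≡ 1321 (mod 2911)
1321 ≠ 1268, so verification fails.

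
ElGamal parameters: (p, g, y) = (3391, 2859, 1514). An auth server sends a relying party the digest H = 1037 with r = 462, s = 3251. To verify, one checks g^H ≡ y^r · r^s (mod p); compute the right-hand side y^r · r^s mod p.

1514^2 = 2292196 ≡ 3271
1514^4 ≡ 3271^2 = 10699441 ≡ 836
1514^8 ≡ 836^2 = 698896 ≡ 350
1514^16 ≡ 350^2 = 122500 ≡ 424
1514^32 ≡ 424^2 = 179776 ≡ 53
1514^64 ≡ 53^2 = 2809
1514^128 ≡ 2809^2 = 7890481 ≡ 3015
1514^256 ≡ 3015^2 = 9090225 ≡ 2345
462 = 256 + 128 + 64 + 8 + 4 + 2, so 1514^462 ≡ 2345·3015·2809·350·836·3271 ≡ 2083 (mod 3391)
462^2 = 213444 ≡ 3202
462^4 ≡ 3202^2 = 10252804 ≡ 1811
462^8 ≡ 1811^2 = 3279721 ≡ 624
462^16 ≡ 624^2 = 389376 ≡ 2802
462^32 ≡ 2802^2 = 7851204 ≡ 1039
462^64 ≡ 1039^2 = 1079521 ≡ 1183
462^128 ≡ 1183^2 = 1399489 ≡ 2397
462^256 ≡ 2397^2 = 5745609 ≡ 1255
462^512 ≡ 1255^2 = 1575025 ≡ 1601
462^1024 ≡ 1601^2 = 2563201 ≡ 2996
462^2048 ≡ 2996^2 = 8976016 ≡ 39
3251 = 2048 + 1024 + 128 + 32 + 16 + 2 + 1, so 462^3251 ≡ 39·2996·2397·1039·2802·3202·462 ≡ 2078 (mod 3391)
y^r · r^s ≡ 2083·2078 = 4328474 ≡ 1558 (mod 3391)

1558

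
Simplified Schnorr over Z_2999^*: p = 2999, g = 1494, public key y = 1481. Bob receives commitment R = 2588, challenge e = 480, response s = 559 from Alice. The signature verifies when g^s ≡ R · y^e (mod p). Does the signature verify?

g^s mod p:
1494^2 = 2232036 ≡ 780
1494^4 ≡ 780^2 = 608400 ≡ 2602
1494^8 ≡ 2602^2 = 6770404 ≡ 1661
1494^16 ≡ 1661^2 = 2758921 ≡ 2840
1494^32 ≡ 2840^2 = 8065600 ≡ 1289
1494^64 ≡ 1289^2 = 1661521 ≡ 75
1494^128 ≡ 75^2 = 5625 ≡ 2626
1494^256 ≡ 2626^2 = 6895876 ≡ 1175
1494^512 ≡ 1175^2 = 1380625 ≡ 1085
559 = 512 + 32 + 8 + 4 + 2 + 1, so 1494^559 ≡ 1085·1289·1661·2602·780·1494 ≡ 2269 (mod 2999)
R · y^e mod p:
1481^2 = 2193361 ≡ 1092
1481^4 ≡ 1092^2 = 1192464 ≡ 1861
1481^8 ≡ 1861^2 = 3463321 ≡ 2475
1481^16 ≡ 2475^2 = 6125625 ≡ 1667
1481^32 ≡ 1667^2 = 2778889 ≡ 1815
1481^64 ≡ 1815^2 = 3294225 ≡ 1323
1481^128 ≡ 1323^2 = 1750329 ≡ 1912
1481^256 ≡ 1912^2 = 3655744 ≡ 2962
480 = 256 + 128 + 64 + 32, so 1481^480 ≡ 2962·1912·1323·1815 ≡ 280 (mod 2999)
2588·280 = 724640 ≡ 1881 (mod 2999)
2269 ≠ 1881; the check fails.

does not verify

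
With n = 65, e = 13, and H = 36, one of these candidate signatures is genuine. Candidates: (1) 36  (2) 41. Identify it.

1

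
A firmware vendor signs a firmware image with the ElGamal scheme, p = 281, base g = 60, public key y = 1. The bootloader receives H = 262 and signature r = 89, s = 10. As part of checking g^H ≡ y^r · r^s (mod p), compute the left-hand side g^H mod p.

53

60^2 = 3600 ≡ 228
60^4 ≡ 228^2 = 51984 ≡ 280
60^8 ≡ 280^2 = 78400 ≡ 1
60^16 ≡ 1^2 = 1
60^32 ≡ 1^2 = 1
60^64 ≡ 1^2 = 1
60^128 ≡ 1^2 = 1
60^256 ≡ 1^2 = 1
262 = 256 + 4 + 2, so 60^262 ≡ 1·280·228 ≡ 53 (mod 281)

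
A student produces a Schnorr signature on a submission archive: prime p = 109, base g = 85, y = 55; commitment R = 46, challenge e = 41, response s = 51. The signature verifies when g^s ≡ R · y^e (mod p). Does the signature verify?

does not verify

g^s mod p:
Squares mod 109: 85^1≡85, 85^2≡31, 85^4≡89, 85^8≡73, 85^16≡97, 85^32≡35
51 = 32 + 16 + 2 + 1, so 85^51 ≡ 35·97·31·85 ≡ 86 (mod 109)
R · y^e mod p:
Squares mod 109: 55^1≡55, 55^2≡82, 55^4≡75, 55^8≡66, 55^16≡105, 55^32≡16
41 = 32 + 8 + 1, so 55^41 ≡ 16·66·55 ≡ 92 (mod 109)
46·92 = 4232 ≡ 90 (mod 109)
86 ≠ 90; the check fails.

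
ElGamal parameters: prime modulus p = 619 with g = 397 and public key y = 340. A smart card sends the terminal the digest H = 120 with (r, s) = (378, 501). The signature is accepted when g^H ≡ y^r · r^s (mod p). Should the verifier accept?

Left side g^H mod p:
397^2 = 157609 ≡ 383
397^4 ≡ 383^2 = 146689 ≡ 605
397^8 ≡ 605^2 = 366025 ≡ 196
397^16 ≡ 196^2 = 38416 ≡ 38
397^32 ≡ 38^2 = 1444 ≡ 206
397^64 ≡ 206^2 = 42436 ≡ 344
120 = 64 + 32 + 16 + 8, so 397^120 ≡ 344·206·38·196 ≡ 389 (mod 619)
Right side y^r · r^s mod p:
340^2 = 115600 ≡ 466
340^4 ≡ 466^2 = 217156 ≡ 506
340^8 ≡ 506^2 = 256036 ≡ 389
340^16 ≡ 389^2 = 151321 ≡ 285
340^32 ≡ 285^2 = 81225 ≡ 136
340^64 ≡ 136^2 = 18496 ≡ 545
340^128 ≡ 545^2 = 297025 ≡ 524
340^256 ≡ 524^2 = 274576 ≡ 359
378 = 256 + 64 + 32 + 16 + 8 + 2, so 340^378 ≡ 359·545·136·285·389·466 ≡ 606 (mod 619)
378^2 = 142884 ≡ 514
378^4 ≡ 514^2 = 264196 ≡ 502
378^8 ≡ 502^2 = 252004 ≡ 71
378^16 ≡ 71^2 = 5041 ≡ 89
378^32 ≡ 89^2 = 7921 ≡ 493
378^64 ≡ 493^2 = 243049 ≡ 401
378^128 ≡ 401^2 = 160801 ≡ 480
378^256 ≡ 480^2 = 230400 ≡ 132
501 = 256 + 128 + 64 + 32 + 16 + 4 + 1, so 378^501 ≡ 132·480·401·493·89·502·378 ≡ 590 (mod 619)
606·590 = 357540 ≡ 377 (mod 619)
389 ≠ 377, so verification fails.

reject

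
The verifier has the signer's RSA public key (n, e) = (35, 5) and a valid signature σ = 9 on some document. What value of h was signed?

4

σ^2 ≡ 9^2 = 81 ≡ 11
σ^4 ≡ 11^2 = 121 ≡ 16
5 = 4 + 1, so σ^5 ≡ 16·9 ≡ 4 (mod 35)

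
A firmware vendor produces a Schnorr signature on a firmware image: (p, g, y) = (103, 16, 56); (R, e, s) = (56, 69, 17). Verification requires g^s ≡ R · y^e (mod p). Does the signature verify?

g^s mod p:
Squares mod 103: 16^1≡16, 16^2≡50, 16^4≡28, 16^8≡63, 16^16≡55
17 = 16 + 1, so 16^17 ≡ 55·16 ≡ 56 (mod 103)
R · y^e mod p:
Squares mod 103: 56^1≡56, 56^2≡46, 56^4≡56, 56^8≡46, 56^16≡56, 56^32≡46, 56^64≡56
69 = 64 + 4 + 1, so 56^69 ≡ 56·56·56 ≡ 1 (mod 103)
56·1 = 56 ≡ 56 (mod 103)
56 ≡ 56 (mod 103); signature holds.

verifies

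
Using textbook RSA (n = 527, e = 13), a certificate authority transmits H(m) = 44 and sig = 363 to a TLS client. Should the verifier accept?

accept

Squares mod 527: sig^1≡363, sig^2≡19, sig^4≡361, sig^8≡152
13 = 8 + 4 + 1, so sig^13 ≡ 152·361·363 ≡ 44 (mod 527)
sig^13 mod 527 = 44 matches H(m).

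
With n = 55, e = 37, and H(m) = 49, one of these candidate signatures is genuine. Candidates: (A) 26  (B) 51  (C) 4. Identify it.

C

Candidate A: Squares mod 55: 26^1≡26, 26^2≡16, 26^4≡36, 26^8≡31, 26^16≡26, 26^32≡16; 37 = 32 + 4 + 1, so 26^37 ≡ 16·36·26 ≡ 16 (mod 55)
Candidate B: Squares mod 55: 51^1≡51, 51^2≡16, 51^4≡36, 51^8≡31, 51^16≡26, 51^32≡16; 37 = 32 + 4 + 1, so 51^37 ≡ 16·36·51 ≡ 6 (mod 55)
Candidate C: Squares mod 55: 4^1≡4, 4^2≡16, 4^4≡36, 4^8≡31, 4^16≡26, 4^32≡16; 37 = 32 + 4 + 1, so 4^37 ≡ 16·36·4 ≡ 49 (mod 55)
  → matches H(m) = 49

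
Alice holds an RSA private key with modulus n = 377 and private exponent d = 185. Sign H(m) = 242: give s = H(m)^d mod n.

73

(H(m))^2 ≡ 242^2 = 58564 ≡ 129
(H(m))^4 ≡ 129^2 = 16641 ≡ 53
(H(m))^8 ≡ 53^2 = 2809 ≡ 170
(H(m))^16 ≡ 170^2 = 28900 ≡ 248
(H(m))^32 ≡ 248^2 = 61504 ≡ 53
(H(m))^64 ≡ 53^2 = 2809 ≡ 170
(H(m))^128 ≡ 170^2 = 28900 ≡ 248
185 = 128 + 32 + 16 + 8 + 1, so (H(m))^185 ≡ 248·53·248·170·242 ≡ 73 (mod 377)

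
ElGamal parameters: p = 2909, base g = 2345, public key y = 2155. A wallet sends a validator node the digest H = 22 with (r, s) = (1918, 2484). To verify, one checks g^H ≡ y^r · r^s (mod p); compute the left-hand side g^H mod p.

2345^2 = 5499025 ≡ 1015
2345^4 ≡ 1015^2 = 1030225 ≡ 439
2345^8 ≡ 439^2 = 192721 ≡ 727
2345^16 ≡ 727^2 = 528529 ≡ 2000
22 = 16 + 4 + 2, so 2345^22 ≡ 2000·439·1015 ≡ 759 (mod 2909)

759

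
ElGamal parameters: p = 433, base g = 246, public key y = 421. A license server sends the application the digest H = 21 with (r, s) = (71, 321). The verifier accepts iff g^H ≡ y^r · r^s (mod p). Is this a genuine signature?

forged

Left side g^H mod p:
246^2 = 60516 ≡ 329
246^4 ≡ 329^2 = 108241 ≡ 424
246^8 ≡ 424^2 = 179776 ≡ 81
246^16 ≡ 81^2 = 6561 ≡ 66
21 = 16 + 4 + 1, so 246^21 ≡ 66·424·246 ≡ 230 (mod 433)
Right side y^r · r^s mod p:
421^2 = 177241 ≡ 144
421^4 ≡ 144^2 = 20736 ≡ 385
421^8 ≡ 385^2 = 148225 ≡ 139
421^16 ≡ 139^2 = 19321 ≡ 269
421^32 ≡ 269^2 = 72361 ≡ 50
421^64 ≡ 50^2 = 2500 ≡ 335
71 = 64 + 4 + 2 + 1, so 421^71 ≡ 335·385·144·421 ≡ 197 (mod 433)
71^2 = 5041 ≡ 278
71^4 ≡ 278^2 = 77284 ≡ 210
71^8 ≡ 210^2 = 44100 ≡ 367
71^16 ≡ 367^2 = 134689 ≡ 26
71^32 ≡ 26^2 = 676 ≡ 243
71^64 ≡ 243^2 = 59049 ≡ 161
71^128 ≡ 161^2 = 25921 ≡ 374
71^256 ≡ 374^2 = 139876 ≡ 17
321 = 256 + 64 + 1, so 71^321 ≡ 17·161·71 ≡ 343 (mod 433)
197·343 = 67571 ≡ 23 (mod 433)
230 ≠ 23, so verification fails.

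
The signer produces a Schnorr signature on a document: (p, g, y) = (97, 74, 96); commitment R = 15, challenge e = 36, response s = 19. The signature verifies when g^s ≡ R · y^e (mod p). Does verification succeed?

passes

g^s mod p:
Squares mod 97: 74^1≡74, 74^2≡44, 74^4≡93, 74^8≡16, 74^16≡62
19 = 16 + 2 + 1, so 74^19 ≡ 62·44·74 ≡ 15 (mod 97)
R · y^e mod p:
Squares mod 97: 96^1≡96, 96^2≡1, 96^4≡1, 96^8≡1, 96^16≡1, 96^32≡1
36 = 32 + 4, so 96^36 ≡ 1·1 ≡ 1 (mod 97)
15·1 = 15 ≡ 15 (mod 97)
15 ≡ 15 (mod 97); signature holds.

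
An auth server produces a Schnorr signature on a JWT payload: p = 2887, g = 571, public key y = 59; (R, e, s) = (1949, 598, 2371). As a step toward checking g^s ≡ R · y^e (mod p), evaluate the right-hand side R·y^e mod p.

1739

Squares mod 2887: 59^1≡59, 59^2≡594, 59^4≡622, 59^8≡26, 59^16≡676, 59^32≡830, 59^64≡1794, 59^128≡2318, 59^256≡417, 59^512≡669
598 = 512 + 64 + 16 + 4 + 2, so 59^598 ≡ 669·1794·676·622·594 ≡ 1337 (mod 2887)
R · y^e ≡ 1949·1337 = 2605813 ≡ 1739 (mod 2887)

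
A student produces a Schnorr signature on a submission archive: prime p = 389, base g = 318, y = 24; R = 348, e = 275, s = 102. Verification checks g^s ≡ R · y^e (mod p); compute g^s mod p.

246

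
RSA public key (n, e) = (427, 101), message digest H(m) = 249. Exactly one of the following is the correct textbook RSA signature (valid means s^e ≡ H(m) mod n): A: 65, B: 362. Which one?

A

Candidate A: 65^2 = 4225 ≡ 382; 65^4 ≡ 382^2 = 145924 ≡ 317; 65^8 ≡ 317^2 = 100489 ≡ 144; 65^16 ≡ 144^2 = 20736 ≡ 240; 65^32 ≡ 240^2 = 57600 ≡ 382; 65^64 ≡ 382^2 = 145924 ≡ 317; 101 = 64 + 32 + 4 + 1, so 65^101 ≡ 317·382·317·65 ≡ 249 (mod 427)
  → matches H(m) = 249
Candidate B: 362^2 = 131044 ≡ 382; 362^4 ≡ 382^2 = 145924 ≡ 317; 362^8 ≡ 317^2 = 100489 ≡ 144; 362^16 ≡ 144^2 = 20736 ≡ 240; 362^32 ≡ 240^2 = 57600 ≡ 382; 362^64 ≡ 382^2 = 145924 ≡ 317; 101 = 64 + 32 + 4 + 1, so 362^101 ≡ 317·382·317·362 ≡ 178 (mod 427)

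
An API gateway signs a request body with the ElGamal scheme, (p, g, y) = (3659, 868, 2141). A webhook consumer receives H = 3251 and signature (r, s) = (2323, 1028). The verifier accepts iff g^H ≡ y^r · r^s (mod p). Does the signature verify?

Left side g^H mod p:
Squares mod 3659: 868^1≡868, 868^2≡3329, 868^4≡2789, 868^8≡3146, 868^16≡3380, 868^32≡1002, 868^64≡1438, 868^128≡509, 868^256≡2951, 868^512≡3640, 868^1024≡361, 868^2048≡2256
3251 = 2048 + 1024 + 128 + 32 + 16 + 2 + 1, so 868^3251 ≡ 2256·361·509·1002·3380·3329·868 ≡ 468 (mod 3659)
Right side y^r · r^s mod p:
Squares mod 3659: 2141^1≡2141, 2141^2≡2813, 2141^4≡2211, 2141^8≡97, 2141^16≡2091, 2141^32≡3435, 2141^64≡2609, 2141^128≡1141, 2141^256≡2936, 2141^512≡3151, 2141^1024≡1934, 2141^2048≡858
2323 = 2048 + 256 + 16 + 2 + 1, so 2141^2323 ≡ 858·2936·2091·2813·2141 ≡ 238 (mod 3659)
Squares mod 3659: 2323^1≡2323, 2323^2≡2963, 2323^4≡1428, 2323^8≡1121, 2323^16≡1604, 2323^32≡539, 2323^64≡1460, 2323^128≡2062, 2323^256≡86, 2323^512≡78, 2323^1024≡2425
1028 = 1024 + 4, so 2323^1028 ≡ 2425·1428 ≡ 1486 (mod 3659)
238·1486 = 353668 ≡ 2404 (mod 3659)
468 ≠ 2404, so verification fails.

does not verify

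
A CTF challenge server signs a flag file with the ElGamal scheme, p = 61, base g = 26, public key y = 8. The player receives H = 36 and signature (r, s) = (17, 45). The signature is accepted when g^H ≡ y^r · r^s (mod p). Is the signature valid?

invalid

Left side g^H mod p:
26^2 = 676 ≡ 5
26^4 ≡ 5^2 = 25
26^8 ≡ 25^2 = 625 ≡ 15
26^16 ≡ 15^2 = 225 ≡ 42
26^32 ≡ 42^2 = 1764 ≡ 56
36 = 32 + 4, so 26^36 ≡ 56·25 ≡ 58 (mod 61)
Right side y^r · r^s mod p:
8^2 = 64 ≡ 3
8^4 ≡ 3^2 = 9
8^8 ≡ 9^2 = 81 ≡ 20
8^16 ≡ 20^2 = 400 ≡ 34
17 = 16 + 1, so 8^17 ≡ 34·8 ≡ 28 (mod 61)
17^2 = 289 ≡ 45
17^4 ≡ 45^2 = 2025 ≡ 12
17^8 ≡ 12^2 = 144 ≡ 22
17^16 ≡ 22^2 = 484 ≡ 57
17^32 ≡ 57^2 = 3249 ≡ 16
45 = 32 + 8 + 4 + 1, so 17^45 ≡ 16·22·12·17 ≡ 11 (mod 61)
28·11 = 308 ≡ 3 (mod 61)
58 ≠ 3, so verification fails.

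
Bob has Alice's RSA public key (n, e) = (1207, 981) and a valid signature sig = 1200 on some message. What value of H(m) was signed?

sig^2 ≡ 1200^2 = 1440000 ≡ 49
sig^4 ≡ 49^2 = 2401 ≡ 1194
sig^8 ≡ 1194^2 = 1425636 ≡ 169
sig^16 ≡ 169^2 = 28561 ≡ 800
sig^32 ≡ 800^2 = 640000 ≡ 290
sig^64 ≡ 290^2 = 84100 ≡ 817
sig^128 ≡ 817^2 = 667489 ≡ 18
sig^256 ≡ 18^2 = 324
sig^512 ≡ 324^2 = 104976 ≡ 1174
981 = 512 + 256 + 128 + 64 + 16 + 4 + 1, so sig^981 ≡ 1174·324·18·817·800·1194·1200 ≡ 703 (mod 1207)

703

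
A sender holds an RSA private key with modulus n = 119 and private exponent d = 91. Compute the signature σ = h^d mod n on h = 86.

Squares mod 119: h^1≡86, h^2≡18, h^4≡86, h^8≡18, h^16≡86, h^32≡18, h^64≡86
91 = 64 + 16 + 8 + 2 + 1, so h^91 ≡ 86·86·18·18·86 ≡ 86 (mod 119)

86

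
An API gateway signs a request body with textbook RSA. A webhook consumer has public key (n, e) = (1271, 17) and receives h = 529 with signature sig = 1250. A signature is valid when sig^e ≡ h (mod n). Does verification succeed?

fails

Squares mod 1271: sig^1≡1250, sig^2≡441, sig^4≡18, sig^8≡324, sig^16≡754
17 = 16 + 1, so sig^17 ≡ 754·1250 ≡ 689 (mod 1271)
sig^17 mod 1271 = 689, but h = 529.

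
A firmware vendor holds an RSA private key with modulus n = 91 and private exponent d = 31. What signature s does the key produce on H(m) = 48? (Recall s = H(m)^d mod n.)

48

(H(m))^2 ≡ 48^2 = 2304 ≡ 29
(H(m))^4 ≡ 29^2 = 841 ≡ 22
(H(m))^8 ≡ 22^2 = 484 ≡ 29
(H(m))^16 ≡ 29^2 = 841 ≡ 22
31 = 16 + 8 + 4 + 2 + 1, so (H(m))^31 ≡ 22·29·22·29·48 ≡ 48 (mod 91)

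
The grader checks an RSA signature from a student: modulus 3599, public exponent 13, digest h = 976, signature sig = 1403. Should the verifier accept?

sig^2 ≡ 1403^2 = 1968409 ≡ 3355
sig^4 ≡ 3355^2 = 11256025 ≡ 1952
sig^8 ≡ 1952^2 = 3810304 ≡ 2562
13 = 8 + 4 + 1, so sig^13 ≡ 2562·1952·1403 ≡ 2623 (mod 3599)
sig^13 mod 3599 = 2623, but h = 976.

reject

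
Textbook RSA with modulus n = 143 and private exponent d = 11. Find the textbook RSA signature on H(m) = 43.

(H(m))^2 ≡ 43^2 = 1849 ≡ 133
(H(m))^4 ≡ 133^2 = 17689 ≡ 100
(H(m))^8 ≡ 100^2 = 10000 ≡ 133
11 = 8 + 2 + 1, so (H(m))^11 ≡ 133·133·43 ≡ 10 (mod 143)

10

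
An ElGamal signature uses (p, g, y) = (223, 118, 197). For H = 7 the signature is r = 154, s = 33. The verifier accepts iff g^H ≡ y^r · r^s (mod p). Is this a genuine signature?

forged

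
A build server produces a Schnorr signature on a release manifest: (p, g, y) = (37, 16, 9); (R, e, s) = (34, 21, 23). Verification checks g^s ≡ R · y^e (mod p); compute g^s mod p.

16^2 = 256 ≡ 34
16^4 ≡ 34^2 = 1156 ≡ 9
16^8 ≡ 9^2 = 81 ≡ 7
16^16 ≡ 7^2 = 49 ≡ 12
23 = 16 + 4 + 2 + 1, so 16^23 ≡ 12·9·34·16 ≡ 33 (mod 37)

33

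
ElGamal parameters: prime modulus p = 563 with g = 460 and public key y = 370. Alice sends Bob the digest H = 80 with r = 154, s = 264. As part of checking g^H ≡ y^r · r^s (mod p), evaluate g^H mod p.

460^2 = 211600 ≡ 475
460^4 ≡ 475^2 = 225625 ≡ 425
460^8 ≡ 425^2 = 180625 ≡ 465
460^16 ≡ 465^2 = 216225 ≡ 33
460^32 ≡ 33^2 = 1089 ≡ 526
460^64 ≡ 526^2 = 276676 ≡ 243
80 = 64 + 16, so 460^80 ≡ 243·33 ≡ 137 (mod 563)

137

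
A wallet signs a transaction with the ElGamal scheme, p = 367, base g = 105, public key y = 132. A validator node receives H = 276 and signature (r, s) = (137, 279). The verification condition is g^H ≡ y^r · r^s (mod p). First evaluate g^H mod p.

338

105^276 mod 367 = 338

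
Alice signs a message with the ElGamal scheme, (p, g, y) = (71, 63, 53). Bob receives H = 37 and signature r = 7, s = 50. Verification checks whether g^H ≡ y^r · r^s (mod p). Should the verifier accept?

accept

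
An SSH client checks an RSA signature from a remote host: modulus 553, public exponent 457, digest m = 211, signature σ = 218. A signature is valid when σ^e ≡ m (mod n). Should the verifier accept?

accept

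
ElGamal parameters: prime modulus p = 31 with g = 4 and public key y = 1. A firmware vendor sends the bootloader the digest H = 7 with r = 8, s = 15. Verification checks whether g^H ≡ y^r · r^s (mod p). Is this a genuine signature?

Left side g^H mod p:
4^2 = 16
4^4 ≡ 16^2 = 256 ≡ 8
7 = 4 + 2 + 1, so 4^7 ≡ 8·16·4 ≡ 16 (mod 31)
Right side y^r · r^s mod p:
1^2 = 1
1^4 ≡ 1^2 = 1
1^8 ≡ 1^2 = 1
8^2 = 64 ≡ 2
8^4 ≡ 2^2 = 4
8^8 ≡ 4^2 = 16
15 = 8 + 4 + 2 + 1, so 8^15 ≡ 16·4·2·8 ≡ 1 (mod 31)
1·1 = 1 ≡ 1 (mod 31)
16 ≠ 1, so verification fails.

forged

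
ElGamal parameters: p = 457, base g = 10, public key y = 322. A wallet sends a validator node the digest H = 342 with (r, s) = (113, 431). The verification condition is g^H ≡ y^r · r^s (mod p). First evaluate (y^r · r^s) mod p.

348

Squares mod 457: 322^1≡322, 322^2≡402, 322^4≡283, 322^8≡114, 322^16≡200, 322^32≡241, 322^64≡42
113 = 64 + 32 + 16 + 1, so 322^113 ≡ 42·241·200·322 ≡ 226 (mod 457)
Squares mod 457: 113^1≡113, 113^2≡430, 113^4≡272, 113^8≡407, 113^16≡215, 113^32≡68, 113^64≡54, 113^128≡174, 113^256≡114
431 = 256 + 128 + 32 + 8 + 4 + 2 + 1, so 113^431 ≡ 114·174·68·407·272·430·113 ≡ 135 (mod 457)
y^r · r^s ≡ 226·135 = 30510 ≡ 348 (mod 457)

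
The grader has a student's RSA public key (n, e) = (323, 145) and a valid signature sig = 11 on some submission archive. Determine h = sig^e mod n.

Squares mod 323: sig^1≡11, sig^2≡121, sig^4≡106, sig^8≡254, sig^16≡239, sig^32≡273, sig^64≡239, sig^128≡273
145 = 128 + 16 + 1, so sig^145 ≡ 273·239·11 ≡ 11 (mod 323)

11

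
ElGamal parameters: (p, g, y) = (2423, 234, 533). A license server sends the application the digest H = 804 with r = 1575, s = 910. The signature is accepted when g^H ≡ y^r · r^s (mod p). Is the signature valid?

Left side g^H mod p:
234^804 mod 2423 = 1878
Right side y^r · r^s mod p:
533^1575 mod 2423 = 1775
1575^910 mod 2423 = 1467
1775·1467 = 2603925 ≡ 1623 (mod 2423)
1878 ≠ 1623, so verification fails.

invalid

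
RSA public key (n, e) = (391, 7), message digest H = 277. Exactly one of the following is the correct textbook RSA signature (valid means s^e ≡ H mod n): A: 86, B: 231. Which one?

B

Candidate A: 86^2 = 7396 ≡ 358; 86^4 ≡ 358^2 = 128164 ≡ 307; 7 = 4 + 2 + 1, so 86^7 ≡ 307·358·86 ≡ 273 (mod 391)
Candidate B: 231^2 = 53361 ≡ 185; 231^4 ≡ 185^2 = 34225 ≡ 208; 7 = 4 + 2 + 1, so 231^7 ≡ 208·185·231 ≡ 277 (mod 391)
  → matches H = 277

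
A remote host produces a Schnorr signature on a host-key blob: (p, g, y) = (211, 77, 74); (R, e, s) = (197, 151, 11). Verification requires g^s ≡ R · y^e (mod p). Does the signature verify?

g^s mod p:
77^2 = 5929 ≡ 21
77^4 ≡ 21^2 = 441 ≡ 19
77^8 ≡ 19^2 = 361 ≡ 150
11 = 8 + 2 + 1, so 77^11 ≡ 150·21·77 ≡ 111 (mod 211)
R · y^e mod p:
74^2 = 5476 ≡ 201
74^4 ≡ 201^2 = 40401 ≡ 100
74^8 ≡ 100^2 = 10000 ≡ 83
74^16 ≡ 83^2 = 6889 ≡ 137
74^32 ≡ 137^2 = 18769 ≡ 201
74^64 ≡ 201^2 = 40401 ≡ 100
74^128 ≡ 100^2 = 10000 ≡ 83
151 = 128 + 16 + 4 + 2 + 1, so 74^151 ≡ 83·137·100·201·74 ≡ 74 (mod 211)
197·74 = 14578 ≡ 19 (mod 211)
111 ≠ 19; the check fails.

does not verify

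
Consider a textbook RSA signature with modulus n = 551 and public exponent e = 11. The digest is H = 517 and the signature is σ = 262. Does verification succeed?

fails

σ^2 ≡ 262^2 = 68644 ≡ 320
σ^4 ≡ 320^2 = 102400 ≡ 465
σ^8 ≡ 465^2 = 216225 ≡ 233
11 = 8 + 2 + 1, so σ^11 ≡ 233·320·262 ≡ 117 (mod 551)
The recovered value 117 does not match the digest 517.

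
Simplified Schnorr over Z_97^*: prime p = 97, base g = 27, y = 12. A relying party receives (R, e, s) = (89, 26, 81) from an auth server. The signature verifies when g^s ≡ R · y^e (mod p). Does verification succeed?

g^s mod p:
Squares mod 97: 27^1≡27, 27^2≡50, 27^4≡75, 27^8≡96, 27^16≡1, 27^32≡1, 27^64≡1
81 = 64 + 16 + 1, so 27^81 ≡ 1·1·27 ≡ 27 (mod 97)
R · y^e mod p:
Squares mod 97: 12^1≡12, 12^2≡47, 12^4≡75, 12^8≡96, 12^16≡1
26 = 16 + 8 + 2, so 12^26 ≡ 1·96·47 ≡ 50 (mod 97)
89·50 = 4450 ≡ 85 (mod 97)
27 ≠ 85; the check fails.

fails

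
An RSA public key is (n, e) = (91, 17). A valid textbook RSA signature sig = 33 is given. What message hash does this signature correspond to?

sig^2 ≡ 33^2 = 1089 ≡ 88
sig^4 ≡ 88^2 = 7744 ≡ 9
sig^8 ≡ 9^2 = 81
sig^16 ≡ 81^2 = 6561 ≡ 9
17 = 16 + 1, so sig^17 ≡ 9·33 ≡ 24 (mod 91)

24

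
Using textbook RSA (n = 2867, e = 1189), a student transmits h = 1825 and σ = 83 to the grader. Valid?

no

σ^2 ≡ 83^2 = 6889 ≡ 1155
σ^4 ≡ 1155^2 = 1334025 ≡ 870
σ^8 ≡ 870^2 = 756900 ≡ 12
σ^16 ≡ 12^2 = 144
σ^32 ≡ 144^2 = 20736 ≡ 667
σ^64 ≡ 667^2 = 444889 ≡ 504
σ^128 ≡ 504^2 = 254016 ≡ 1720
σ^256 ≡ 1720^2 = 2958400 ≡ 2523
σ^512 ≡ 2523^2 = 6365529 ≡ 789
σ^1024 ≡ 789^2 = 622521 ≡ 382
1189 = 1024 + 128 + 32 + 4 + 1, so σ^1189 ≡ 382·1720·667·870·83 ≡ 2212 (mod 2867)
σ^1189 mod 2867 = 2212, but h = 1825.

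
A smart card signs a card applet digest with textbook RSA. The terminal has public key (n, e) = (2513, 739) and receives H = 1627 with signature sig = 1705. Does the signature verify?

does not verify

sig^2 ≡ 1705^2 = 2907025 ≡ 1997
sig^4 ≡ 1997^2 = 3988009 ≡ 2391
sig^8 ≡ 2391^2 = 5716881 ≡ 2319
sig^16 ≡ 2319^2 = 5377761 ≡ 2454
sig^32 ≡ 2454^2 = 6022116 ≡ 968
sig^64 ≡ 968^2 = 937024 ≡ 2188
sig^128 ≡ 2188^2 = 4787344 ≡ 79
sig^256 ≡ 79^2 = 6241 ≡ 1215
sig^512 ≡ 1215^2 = 1476225 ≡ 1094
739 = 512 + 128 + 64 + 32 + 2 + 1, so sig^739 ≡ 1094·79·2188·968·1997·1705 ≡ 886 (mod 2513)
The recovered value 886 does not match the digest 1627.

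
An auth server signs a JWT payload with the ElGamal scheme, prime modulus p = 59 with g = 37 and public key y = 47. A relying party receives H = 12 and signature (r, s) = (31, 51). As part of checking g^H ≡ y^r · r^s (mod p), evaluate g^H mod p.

53

37^12 mod 59 = 53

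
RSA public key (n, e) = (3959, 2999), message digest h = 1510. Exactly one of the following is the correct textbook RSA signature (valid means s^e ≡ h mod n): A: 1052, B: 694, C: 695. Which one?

B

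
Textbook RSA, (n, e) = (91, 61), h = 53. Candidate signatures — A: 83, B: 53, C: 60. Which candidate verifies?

B

Candidate A: 83^61 mod 91 = 83
Candidate B: 53^61 mod 91 = 53
  → matches h = 53
Candidate C: 60^61 mod 91 = 60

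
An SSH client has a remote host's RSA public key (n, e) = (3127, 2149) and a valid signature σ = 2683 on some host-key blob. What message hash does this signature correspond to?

3072

σ^2 ≡ 2683^2 = 7198489 ≡ 135
σ^4 ≡ 135^2 = 18225 ≡ 2590
σ^8 ≡ 2590^2 = 6708100 ≡ 685
σ^16 ≡ 685^2 = 469225 ≡ 175
σ^32 ≡ 175^2 = 30625 ≡ 2482
σ^64 ≡ 2482^2 = 6160324 ≡ 134
σ^128 ≡ 134^2 = 17956 ≡ 2321
σ^256 ≡ 2321^2 = 5387041 ≡ 2347
σ^512 ≡ 2347^2 = 5508409 ≡ 1762
σ^1024 ≡ 1762^2 = 3104644 ≡ 2660
σ^2048 ≡ 2660^2 = 7075600 ≡ 2326
2149 = 2048 + 64 + 32 + 4 + 1, so σ^2149 ≡ 2326·134·2482·2590·2683 ≡ 3072 (mod 3127)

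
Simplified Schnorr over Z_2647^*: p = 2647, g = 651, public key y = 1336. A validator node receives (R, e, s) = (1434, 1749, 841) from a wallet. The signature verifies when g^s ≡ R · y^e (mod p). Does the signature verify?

g^s mod p:
651^2 = 423801 ≡ 281
651^4 ≡ 281^2 = 78961 ≡ 2198
651^8 ≡ 2198^2 = 4831204 ≡ 429
651^16 ≡ 429^2 = 184041 ≡ 1398
651^32 ≡ 1398^2 = 1954404 ≡ 918
651^64 ≡ 918^2 = 842724 ≡ 978
651^128 ≡ 978^2 = 956484 ≡ 917
651^256 ≡ 917^2 = 840889 ≡ 1790
651^512 ≡ 1790^2 = 3204100 ≡ 1230
841 = 512 + 256 + 64 + 8 + 1, so 651^841 ≡ 1230·1790·978·429·651 ≡ 429 (mod 2647)
R · y^e mod p:
1336^2 = 1784896 ≡ 818
1336^4 ≡ 818^2 = 669124 ≡ 2080
1336^8 ≡ 2080^2 = 4326400 ≡ 1202
1336^16 ≡ 1202^2 = 1444804 ≡ 2189
1336^32 ≡ 2189^2 = 4791721 ≡ 651
1336^64 ≡ 651^2 = 423801 ≡ 281
1336^128 ≡ 281^2 = 78961 ≡ 2198
1336^256 ≡ 2198^2 = 4831204 ≡ 429
1336^512 ≡ 429^2 = 184041 ≡ 1398
1336^1024 ≡ 1398^2 = 1954404 ≡ 918
1749 = 1024 + 512 + 128 + 64 + 16 + 4 + 1, so 1336^1749 ≡ 918·1398·2198·281·2189·2080·1336 ≡ 471 (mod 2647)
1434·471 = 675414 ≡ 429 (mod 2647)
429 ≡ 429 (mod 2647); signature holds.

verifies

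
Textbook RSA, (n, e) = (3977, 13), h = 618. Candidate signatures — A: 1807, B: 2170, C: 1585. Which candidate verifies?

B

Candidate A: Squares mod 3977: 1807^1≡1807, 1807^2≡132, 1807^4≡1516, 1807^8≡3527; 13 = 8 + 4 + 1, so 1807^13 ≡ 3527·1516·1807 ≡ 3359 (mod 3977)
Candidate B: Squares mod 3977: 2170^1≡2170, 2170^2≡132, 2170^4≡1516, 2170^8≡3527; 13 = 8 + 4 + 1, so 2170^13 ≡ 3527·1516·2170 ≡ 618 (mod 3977)
  → matches h = 618
Candidate C: Squares mod 3977: 1585^1≡1585, 1585^2≡2738, 1585^4≡3976, 1585^8≡1; 13 = 8 + 4 + 1, so 1585^13 ≡ 1·3976·1585 ≡ 2392 (mod 3977)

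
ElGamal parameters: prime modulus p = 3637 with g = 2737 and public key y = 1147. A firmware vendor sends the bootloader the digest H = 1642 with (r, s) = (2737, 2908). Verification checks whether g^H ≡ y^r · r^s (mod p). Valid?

yes

Left side g^H mod p:
2737^1642 mod 3637 = 149
Right side y^r · r^s mod p:
1147^2737 mod 3637 = 343
2737^2908 mod 3637 = 2927
343·2927 = 1003961 ≡ 149 (mod 3637)
149 ≡ 149 (mod 3637), so the signature is genuine.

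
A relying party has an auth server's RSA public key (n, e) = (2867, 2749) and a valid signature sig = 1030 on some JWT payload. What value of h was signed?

sig^2 ≡ 1030^2 = 1060900 ≡ 110
sig^4 ≡ 110^2 = 12100 ≡ 632
sig^8 ≡ 632^2 = 399424 ≡ 911
sig^16 ≡ 911^2 = 829921 ≡ 1358
sig^32 ≡ 1358^2 = 1844164 ≡ 683
sig^64 ≡ 683^2 = 466489 ≡ 2035
sig^128 ≡ 2035^2 = 4141225 ≡ 1277
sig^256 ≡ 1277^2 = 1630729 ≡ 2273
sig^512 ≡ 2273^2 = 5166529 ≡ 195
sig^1024 ≡ 195^2 = 38025 ≡ 754
sig^2048 ≡ 754^2 = 568516 ≡ 850
2749 = 2048 + 512 + 128 + 32 + 16 + 8 + 4 + 1, so sig^2749 ≡ 850·195·1277·683·1358·911·632·1030 ≡ 2865 (mod 2867)

2865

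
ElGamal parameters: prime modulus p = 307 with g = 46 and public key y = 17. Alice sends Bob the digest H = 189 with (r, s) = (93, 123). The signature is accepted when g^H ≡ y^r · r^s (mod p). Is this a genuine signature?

Left side g^H mod p:
46^2 = 2116 ≡ 274
46^4 ≡ 274^2 = 75076 ≡ 168
46^8 ≡ 168^2 = 28224 ≡ 287
46^16 ≡ 287^2 = 82369 ≡ 93
46^32 ≡ 93^2 = 8649 ≡ 53
46^64 ≡ 53^2 = 2809 ≡ 46
46^128 ≡ 46^2 = 2116 ≡ 274
189 = 128 + 32 + 16 + 8 + 4 + 1, so 46^189 ≡ 274·53·93·287·168·46 ≡ 1 (mod 307)
Right side y^r · r^s mod p:
17^2 = 289
17^4 ≡ 289^2 = 83521 ≡ 17
17^8 ≡ 17^2 = 289
17^16 ≡ 289^2 = 83521 ≡ 17
17^32 ≡ 17^2 = 289
17^64 ≡ 289^2 = 83521 ≡ 17
93 = 64 + 16 + 8 + 4 + 1, so 17^93 ≡ 17·17·289·17·17 ≡ 1 (mod 307)
93^2 = 8649 ≡ 53
93^4 ≡ 53^2 = 2809 ≡ 46
93^8 ≡ 46^2 = 2116 ≡ 274
93^16 ≡ 274^2 = 75076 ≡ 168
93^32 ≡ 168^2 = 28224 ≡ 287
93^64 ≡ 287^2 = 82369 ≡ 93
123 = 64 + 32 + 16 + 8 + 2 + 1, so 93^123 ≡ 93·287·168·274·53·93 ≡ 289 (mod 307)
1·289 = 289 ≡ 289 (mod 307)
1 ≠ 289, so verification fails.

forged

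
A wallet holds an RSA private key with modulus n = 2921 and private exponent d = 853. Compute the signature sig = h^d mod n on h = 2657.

722

h^2 ≡ 2657^2 = 7059649 ≡ 2513
h^4 ≡ 2513^2 = 6315169 ≡ 2888
h^8 ≡ 2888^2 = 8340544 ≡ 1089
h^16 ≡ 1089^2 = 1185921 ≡ 2916
h^32 ≡ 2916^2 = 8503056 ≡ 25
h^64 ≡ 25^2 = 625
h^128 ≡ 625^2 = 390625 ≡ 2132
h^256 ≡ 2132^2 = 4545424 ≡ 348
h^512 ≡ 348^2 = 121104 ≡ 1343
853 = 512 + 256 + 64 + 16 + 4 + 1, so h^853 ≡ 1343·348·625·2916·2888·2657 ≡ 722 (mod 2921)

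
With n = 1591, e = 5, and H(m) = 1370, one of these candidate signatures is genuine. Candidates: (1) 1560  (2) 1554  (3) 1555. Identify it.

3

Candidate 1: Squares mod 1591: 1560^1≡1560, 1560^2≡961, 1560^4≡741; 5 = 4 + 1, so 1560^5 ≡ 741·1560 ≡ 894 (mod 1591)
Candidate 2: Squares mod 1591: 1554^1≡1554, 1554^2≡1369, 1554^4≡1554; 5 = 4 + 1, so 1554^5 ≡ 1554·1554 ≡ 1369 (mod 1591)
Candidate 3: Squares mod 1591: 1555^1≡1555, 1555^2≡1296, 1555^4≡1111; 5 = 4 + 1, so 1555^5 ≡ 1111·1555 ≡ 1370 (mod 1591)
  → matches H(m) = 1370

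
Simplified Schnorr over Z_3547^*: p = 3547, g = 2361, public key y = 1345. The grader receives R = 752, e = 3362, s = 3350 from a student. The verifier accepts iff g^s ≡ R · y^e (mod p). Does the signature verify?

g^s mod p:
Squares mod 3547: 2361^1≡2361, 2361^2≡1984, 2361^4≡2633, 2361^8≡1851, 2361^16≡3346, 2361^32≡1384, 2361^64≡76, 2361^128≡2229, 2361^256≡2641, 2361^512≡1479, 2361^1024≡2489, 2361^2048≡2059
3350 = 2048 + 1024 + 256 + 16 + 4 + 2, so 2361^3350 ≡ 2059·2489·2641·3346·2633·1984 ≡ 1186 (mod 3547)
R · y^e mod p:
Squares mod 3547: 1345^1≡1345, 1345^2≡55, 1345^4≡3025, 1345^8≡2912, 1345^16≡2414, 1345^32≡3222, 1345^64≡2762, 1345^128≡2594, 1345^256≡177, 1345^512≡2953, 1345^1024≡1683, 1345^2048≡1983
3362 = 2048 + 1024 + 256 + 32 + 2, so 1345^3362 ≡ 1983·1683·177·3222·55 ≡ 1173 (mod 3547)
752·1173 = 882096 ≡ 2440 (mod 3547)
1186 ≠ 2440; the check fails.

does not verify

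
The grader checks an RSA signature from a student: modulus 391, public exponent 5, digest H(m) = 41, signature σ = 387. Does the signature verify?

does not verify

Squares mod 391: σ^1≡387, σ^2≡16, σ^4≡256
5 = 4 + 1, so σ^5 ≡ 256·387 ≡ 149 (mod 391)
149 ≠ 41, so verification fails.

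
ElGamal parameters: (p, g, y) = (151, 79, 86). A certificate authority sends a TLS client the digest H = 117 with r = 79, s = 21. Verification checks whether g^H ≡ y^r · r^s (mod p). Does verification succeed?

Left side g^H mod p:
79^2 = 6241 ≡ 50
79^4 ≡ 50^2 = 2500 ≡ 84
79^8 ≡ 84^2 = 7056 ≡ 110
79^16 ≡ 110^2 = 12100 ≡ 20
79^32 ≡ 20^2 = 400 ≡ 98
79^64 ≡ 98^2 = 9604 ≡ 91
117 = 64 + 32 + 16 + 4 + 1, so 79^117 ≡ 91·98·20·84·79 ≡ 70 (mod 151)
Right side y^r · r^s mod p:
86^2 = 7396 ≡ 148
86^4 ≡ 148^2 = 21904 ≡ 9
86^8 ≡ 9^2 = 81
86^16 ≡ 81^2 = 6561 ≡ 68
86^32 ≡ 68^2 = 4624 ≡ 94
86^64 ≡ 94^2 = 8836 ≡ 78
79 = 64 + 8 + 4 + 2 + 1, so 86^79 ≡ 78·81·9·148·86 ≡ 9 (mod 151)
79^2 = 6241 ≡ 50
79^4 ≡ 50^2 = 2500 ≡ 84
79^8 ≡ 84^2 = 7056 ≡ 110
79^16 ≡ 110^2 = 12100 ≡ 20
21 = 16 + 4 + 1, so 79^21 ≡ 20·84·79 ≡ 142 (mod 151)
9·142 = 1278 ≡ 70 (mod 151)
70 ≡ 70 (mod 151), so the signature is genuine.

passes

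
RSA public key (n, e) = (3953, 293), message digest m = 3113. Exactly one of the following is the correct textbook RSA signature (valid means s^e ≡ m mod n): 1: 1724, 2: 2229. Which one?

2

Candidate 1: Squares mod 3953: 1724^1≡1724, 1724^2≡3473, 1724^4≡1126, 1724^8≡2916, 1724^16≡153, 1724^32≡3644, 1724^64≡609, 1724^128≡3252, 1724^256≡1229; 293 = 256 + 32 + 4 + 1, so 1724^293 ≡ 1229·3644·1126·1724 ≡ 840 (mod 3953)
Candidate 2: Squares mod 3953: 2229^1≡2229, 2229^2≡3473, 2229^4≡1126, 2229^8≡2916, 2229^16≡153, 2229^32≡3644, 2229^64≡609, 2229^128≡3252, 2229^256≡1229; 293 = 256 + 32 + 4 + 1, so 2229^293 ≡ 1229·3644·1126·2229 ≡ 3113 (mod 3953)
  → matches m = 3113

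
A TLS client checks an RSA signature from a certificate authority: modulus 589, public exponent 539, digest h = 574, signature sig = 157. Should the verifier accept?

sig^2 ≡ 157^2 = 24649 ≡ 500
sig^4 ≡ 500^2 = 250000 ≡ 264
sig^8 ≡ 264^2 = 69696 ≡ 194
sig^16 ≡ 194^2 = 37636 ≡ 529
sig^32 ≡ 529^2 = 279841 ≡ 66
sig^64 ≡ 66^2 = 4356 ≡ 233
sig^128 ≡ 233^2 = 54289 ≡ 101
sig^256 ≡ 101^2 = 10201 ≡ 188
sig^512 ≡ 188^2 = 35344 ≡ 4
539 = 512 + 16 + 8 + 2 + 1, so sig^539 ≡ 4·529·194·500·157 ≡ 574 (mod 589)
sig^539 mod 589 = 574 matches h.

accept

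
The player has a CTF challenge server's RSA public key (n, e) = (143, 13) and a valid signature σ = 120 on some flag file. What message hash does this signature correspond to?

Squares mod 143: σ^1≡120, σ^2≡100, σ^4≡133, σ^8≡100
13 = 8 + 4 + 1, so σ^13 ≡ 100·133·120 ≡ 120 (mod 143)

120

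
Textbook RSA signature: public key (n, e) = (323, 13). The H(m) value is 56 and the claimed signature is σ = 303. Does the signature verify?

σ^13 mod 323 = 56
56 = H(m), so the signature checks out.

verifies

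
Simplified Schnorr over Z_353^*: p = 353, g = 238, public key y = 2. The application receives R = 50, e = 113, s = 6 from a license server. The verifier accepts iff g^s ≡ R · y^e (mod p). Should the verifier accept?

g^s mod p:
238^6 mod 353 = 209
R · y^e mod p:
2^113 mod 353 = 17
50·17 = 850 ≡ 144 (mod 353)
209 ≠ 144; the check fails.

reject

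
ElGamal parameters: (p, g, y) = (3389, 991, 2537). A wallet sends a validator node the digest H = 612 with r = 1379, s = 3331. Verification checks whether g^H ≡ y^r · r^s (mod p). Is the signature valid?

Left side g^H mod p:
991^612 mod 3389 = 315
Right side y^r · r^s mod p:
2537^1379 mod 3389 = 3385
1379^3331 mod 3389 = 2463
3385·2463 = 8337255 ≡ 315 (mod 3389)
315 ≡ 315 (mod 3389), so the signature is genuine.

valid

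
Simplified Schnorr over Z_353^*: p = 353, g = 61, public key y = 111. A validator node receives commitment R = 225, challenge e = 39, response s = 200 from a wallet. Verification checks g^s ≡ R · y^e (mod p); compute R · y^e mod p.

256

Squares mod 353: 111^1≡111, 111^2≡319, 111^4≡97, 111^8≡231, 111^16≡58, 111^32≡187
39 = 32 + 4 + 2 + 1, so 111^39 ≡ 187·97·319·111 ≡ 351 (mod 353)
R · y^e ≡ 225·351 = 78975 ≡ 256 (mod 353)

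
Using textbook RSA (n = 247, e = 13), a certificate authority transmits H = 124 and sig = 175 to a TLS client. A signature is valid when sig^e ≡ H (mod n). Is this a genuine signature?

sig^2 ≡ 175^2 = 30625 ≡ 244
sig^4 ≡ 244^2 = 59536 ≡ 9
sig^8 ≡ 9^2 = 81
13 = 8 + 4 + 1, so sig^13 ≡ 81·9·175 ≡ 123 (mod 247)
The recovered value 123 does not match the digest 124.

forged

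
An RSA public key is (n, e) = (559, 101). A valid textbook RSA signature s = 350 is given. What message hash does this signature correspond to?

337

s^101 mod 559 = 337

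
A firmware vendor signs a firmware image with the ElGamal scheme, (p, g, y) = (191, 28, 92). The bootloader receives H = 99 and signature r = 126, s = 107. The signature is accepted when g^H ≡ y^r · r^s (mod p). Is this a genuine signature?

genuine

Left side g^H mod p:
Squares mod 191: 28^1≡28, 28^2≡20, 28^4≡18, 28^8≡133, 28^16≡117, 28^32≡128, 28^64≡149
99 = 64 + 32 + 2 + 1, so 28^99 ≡ 149·128·20·28 ≡ 173 (mod 191)
Right side y^r · r^s mod p:
Squares mod 191: 92^1≡92, 92^2≡60, 92^4≡162, 92^8≡77, 92^16≡8, 92^32≡64, 92^64≡85
126 = 64 + 32 + 16 + 8 + 4 + 2, so 92^126 ≡ 85·64·8·77·162·60 ≡ 9 (mod 191)
Squares mod 191: 126^1≡126, 126^2≡23, 126^4≡147, 126^8≡26, 126^16≡103, 126^32≡104, 126^64≡120
107 = 64 + 32 + 8 + 2 + 1, so 126^107 ≡ 120·104·26·23·126 ≡ 189 (mod 191)
9·189 = 1701 ≡ 173 (mod 191)
173 ≡ 173 (mod 191), so the signature is genuine.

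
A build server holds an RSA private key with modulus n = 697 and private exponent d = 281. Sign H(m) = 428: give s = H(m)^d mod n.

592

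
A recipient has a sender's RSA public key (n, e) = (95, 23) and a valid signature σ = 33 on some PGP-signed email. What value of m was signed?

σ^2 ≡ 33^2 = 1089 ≡ 44
σ^4 ≡ 44^2 = 1936 ≡ 36
σ^8 ≡ 36^2 = 1296 ≡ 61
σ^16 ≡ 61^2 = 3721 ≡ 16
23 = 16 + 4 + 2 + 1, so σ^23 ≡ 16·36·44·33 ≡ 67 (mod 95)

67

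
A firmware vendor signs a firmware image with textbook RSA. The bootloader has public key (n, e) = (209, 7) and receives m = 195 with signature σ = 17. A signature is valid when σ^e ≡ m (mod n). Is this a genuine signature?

genuine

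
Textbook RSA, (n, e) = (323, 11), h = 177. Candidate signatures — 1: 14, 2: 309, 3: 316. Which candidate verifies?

2

Candidate 1: Squares mod 323: 14^1≡14, 14^2≡196, 14^4≡302, 14^8≡118; 11 = 8 + 2 + 1, so 14^11 ≡ 118·196·14 ≡ 146 (mod 323)
Candidate 2: Squares mod 323: 309^1≡309, 309^2≡196, 309^4≡302, 309^8≡118; 11 = 8 + 2 + 1, so 309^11 ≡ 118·196·309 ≡ 177 (mod 323)
  → matches h = 177
Candidate 3: Squares mod 323: 316^1≡316, 316^2≡49, 316^4≡140, 316^8≡220; 11 = 8 + 2 + 1, so 316^11 ≡ 220·49·316 ≡ 122 (mod 323)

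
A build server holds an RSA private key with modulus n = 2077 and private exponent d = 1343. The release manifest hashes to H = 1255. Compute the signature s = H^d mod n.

H^2 ≡ 1255^2 = 1575025 ≡ 659
H^4 ≡ 659^2 = 434281 ≡ 188
H^8 ≡ 188^2 = 35344 ≡ 35
H^16 ≡ 35^2 = 1225
H^32 ≡ 1225^2 = 1500625 ≡ 1031
H^64 ≡ 1031^2 = 1062961 ≡ 1614
H^128 ≡ 1614^2 = 2604996 ≡ 438
H^256 ≡ 438^2 = 191844 ≡ 760
H^512 ≡ 760^2 = 577600 ≡ 194
H^1024 ≡ 194^2 = 37636 ≡ 250
1343 = 1024 + 256 + 32 + 16 + 8 + 4 + 2 + 1, so H^1343 ≡ 250·760·1031·1225·35·188·659·1255 ≡ 1143 (mod 2077)

1143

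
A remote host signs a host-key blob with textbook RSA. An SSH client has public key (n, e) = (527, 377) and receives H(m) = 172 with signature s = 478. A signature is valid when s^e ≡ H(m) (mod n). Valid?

yes

s^377 mod 527 = 172
s^377 mod 527 = 172 matches H(m).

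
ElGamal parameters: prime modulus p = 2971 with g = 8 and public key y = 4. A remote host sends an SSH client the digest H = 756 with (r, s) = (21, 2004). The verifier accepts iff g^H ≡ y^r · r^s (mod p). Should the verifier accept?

accept

Left side g^H mod p:
8^2 = 64
8^4 ≡ 64^2 = 4096 ≡ 1125
8^8 ≡ 1125^2 = 1265625 ≡ 2950
8^16 ≡ 2950^2 = 8702500 ≡ 441
8^32 ≡ 441^2 = 194481 ≡ 1366
8^64 ≡ 1366^2 = 1865956 ≡ 168
8^128 ≡ 168^2 = 28224 ≡ 1485
8^256 ≡ 1485^2 = 2205225 ≡ 743
8^512 ≡ 743^2 = 552049 ≡ 2414
756 = 512 + 128 + 64 + 32 + 16 + 4, so 8^756 ≡ 2414·1485·168·1366·441·1125 ≡ 721 (mod 2971)
Right side y^r · r^s mod p:
4^2 = 16
4^4 ≡ 16^2 = 256
4^8 ≡ 256^2 = 65536 ≡ 174
4^16 ≡ 174^2 = 30276 ≡ 566
21 = 16 + 4 + 1, so 4^21 ≡ 566·256·4 ≡ 239 (mod 2971)
21^2 = 441
21^4 ≡ 441^2 = 194481 ≡ 1366
21^8 ≡ 1366^2 = 1865956 ≡ 168
21^16 ≡ 168^2 = 28224 ≡ 1485
21^32 ≡ 1485^2 = 2205225 ≡ 743
21^64 ≡ 743^2 = 552049 ≡ 2414
21^128 ≡ 2414^2 = 5827396 ≡ 1265
21^256 ≡ 1265^2 = 1600225 ≡ 1827
21^512 ≡ 1827^2 = 3337929 ≡ 1496
21^1024 ≡ 1496^2 = 2238016 ≡ 853
2004 = 1024 + 512 + 256 + 128 + 64 + 16 + 4, so 21^2004 ≡ 853·1496·1827·1265·2414·1485·1366 ≡ 2887 (mod 2971)
239·2887 = 689993 ≡ 721 (mod 2971)
721 ≡ 721 (mod 2971), so the signature is genuine.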